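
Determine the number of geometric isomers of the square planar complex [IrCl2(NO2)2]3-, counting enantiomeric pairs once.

A square has two trans pairs of vertices; adjacent vertices are cis.
There are 2 geometric isomers: Cl cis; Cl trans.

2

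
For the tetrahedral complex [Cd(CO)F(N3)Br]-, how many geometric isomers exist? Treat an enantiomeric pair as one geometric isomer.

All four vertices of a tetrahedron are equivalent and mutually adjacent, so cis/trans isomerism cannot arise.
Only one geometric arrangement is possible; it has no improper symmetry element, so it exists as a pair of enantiomers (2 stereoisomers).

1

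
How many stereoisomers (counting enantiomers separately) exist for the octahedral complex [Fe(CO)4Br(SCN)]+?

In an octahedral complex each vertex has one trans partner and four cis neighbours.
Systematic placement gives 2 geometric isomers: Br and SCN mutually cis; Br and SCN mutually trans.
Each arrangement has an internal mirror plane or centre of symmetry, so none is chiral.

2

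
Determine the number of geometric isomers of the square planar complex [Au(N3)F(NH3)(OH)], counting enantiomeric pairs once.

3

A square has two trans pairs of vertices; adjacent vertices are cis.
There are 3 geometric isomers: (F/NH3 trans, N3/OH trans); (F/OH trans, N3/NH3 trans); (F/N3 trans, NH3/OH trans).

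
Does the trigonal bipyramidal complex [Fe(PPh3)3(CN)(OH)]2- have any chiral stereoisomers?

no

Systematic placement gives 4 geometric isomers: CN axial, OH axial; CN axial, OH equatorial; CN equatorial, OH axial; CN equatorial, OH equatorial.
Each arrangement has an internal mirror plane or centre of symmetry, so none is chiral.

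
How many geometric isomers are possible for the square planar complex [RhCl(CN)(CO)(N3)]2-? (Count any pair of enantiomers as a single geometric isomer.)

A square has two trans pairs of vertices; adjacent vertices are cis.
Working through the distinct placements yields 3 geometric isomers: (CN/Cl trans, CO/N3 trans); (CN/N3 trans, CO/Cl trans); (CN/CO trans, Cl/N3 trans).

3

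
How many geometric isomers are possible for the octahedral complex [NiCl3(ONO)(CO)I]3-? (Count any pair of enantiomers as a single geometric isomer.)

An octahedron has six vertices in three trans pairs; every non-trans pair is cis.
The distinct arrangements are (4 in all): Cl mer (3 arrangements); Cl fac (chiral).

4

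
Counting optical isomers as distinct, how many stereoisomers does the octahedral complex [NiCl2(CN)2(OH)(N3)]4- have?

8

An octahedron has six vertices in three trans pairs; every non-trans pair is cis.
Systematic placement gives 6 geometric isomers: Cl trans, CN trans; Cl cis, CN trans; Cl cis, CN cis (3 arrangements, 2 chiral); Cl trans, CN cis.
Of these, 2 lack any improper symmetry element and so occur as enantiomeric pairs, giving 6 + 2 = 8 stereoisomers in total.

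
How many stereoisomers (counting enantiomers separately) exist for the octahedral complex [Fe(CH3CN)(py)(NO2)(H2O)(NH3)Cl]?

30

In an octahedral complex each vertex has one trans partner and four cis neighbours.
Systematic enumeration (placing each ligand type in turn and discarding arrangements equivalent by rotation or reflection) gives 15 geometric isomers.
Of these, 15 lack any improper symmetry element and so occur as enantiomeric pairs, giving 15 + 15 = 30 stereoisomers in total.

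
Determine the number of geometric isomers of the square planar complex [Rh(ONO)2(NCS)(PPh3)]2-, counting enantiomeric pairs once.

2

In a square planar complex each vertex has one trans partner and two cis neighbours.
Systematic placement gives 2 geometric isomers: ONO cis; ONO trans.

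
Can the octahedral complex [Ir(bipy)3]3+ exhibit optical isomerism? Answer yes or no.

yes

Each bipy is bidentate and must span two cis positions.
Only one geometric arrangement is possible; it has no improper symmetry element, so it exists as a pair of enantiomers (2 stereoisomers).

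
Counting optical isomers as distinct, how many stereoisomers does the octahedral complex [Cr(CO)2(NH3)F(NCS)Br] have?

In an octahedral complex each vertex has one trans partner and four cis neighbours.
Systematic enumeration (placing each ligand type in turn and discarding arrangements equivalent by rotation or reflection) gives 9 geometric isomers.
Of these, 6 lack any improper symmetry element and so occur as enantiomeric pairs, giving 9 + 6 = 15 stereoisomers in total.

15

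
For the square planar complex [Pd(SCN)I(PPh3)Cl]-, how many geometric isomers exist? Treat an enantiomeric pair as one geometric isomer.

3

A square has two trans pairs of vertices; adjacent vertices are cis.
The distinct arrangements are (3 in all): (Cl/PPh3 trans, I/SCN trans); (Cl/SCN trans, I/PPh3 trans); (Cl/I trans, PPh3/SCN trans).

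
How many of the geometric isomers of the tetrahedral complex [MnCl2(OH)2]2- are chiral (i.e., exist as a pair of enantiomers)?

0

Only one geometric arrangement is possible.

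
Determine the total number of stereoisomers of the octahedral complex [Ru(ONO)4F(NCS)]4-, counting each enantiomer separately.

2

In an octahedral complex each vertex has one trans partner and four cis neighbours.
There are 2 geometric isomers: F and NCS mutually trans; F and NCS mutually cis.
Each arrangement has an internal mirror plane or centre of symmetry, so none is chiral.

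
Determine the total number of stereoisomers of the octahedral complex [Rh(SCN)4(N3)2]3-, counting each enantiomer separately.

2

In an octahedral complex each vertex has one trans partner and four cis neighbours.
There are 2 geometric isomers: N3 trans; N3 cis.
Each arrangement has an internal mirror plane or centre of symmetry, so none is chiral.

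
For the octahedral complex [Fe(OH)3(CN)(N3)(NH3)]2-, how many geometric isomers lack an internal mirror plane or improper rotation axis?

1

There are 4 geometric isomers: OH mer (3 arrangements); OH fac (chiral).
One of these lacks any improper symmetry element and so occurs as an enantiomeric pair, giving 4 + 1 = 5 stereoisomers in total.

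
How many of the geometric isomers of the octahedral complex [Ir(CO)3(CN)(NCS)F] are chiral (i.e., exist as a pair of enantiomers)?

1

In an octahedral complex each vertex has one trans partner and four cis neighbours.
Working through the distinct placements yields 4 geometric isomers: CO mer (3 arrangements); CO fac (chiral).
One of these lacks any improper symmetry element and so occurs as an enantiomeric pair, giving 4 + 1 = 5 stereoisomers in total.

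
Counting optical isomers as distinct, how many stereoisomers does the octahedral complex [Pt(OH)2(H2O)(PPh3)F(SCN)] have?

15

The six octahedral sites form three mutually perpendicular trans pairs.
Exhaustive case analysis gives 9 geometric isomers.
Of these, 6 lack any improper symmetry element and so occur as enantiomeric pairs, giving 9 + 6 = 15 stereoisomers in total.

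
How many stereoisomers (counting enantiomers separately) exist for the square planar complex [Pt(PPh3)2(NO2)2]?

2

In a square planar complex each vertex has one trans partner and two cis neighbours.
Systematic placement gives 2 geometric isomers: PPh3 cis; PPh3 trans.
Each arrangement has an internal mirror plane or centre of symmetry, so none is chiral.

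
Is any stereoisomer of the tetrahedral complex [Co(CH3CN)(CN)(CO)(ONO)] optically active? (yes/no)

All four vertices of a tetrahedron are equivalent and mutually adjacent, so cis/trans isomerism cannot arise.
Only one geometric arrangement is possible; it has no improper symmetry element, so it exists as a pair of enantiomers (2 stereoisomers).

yes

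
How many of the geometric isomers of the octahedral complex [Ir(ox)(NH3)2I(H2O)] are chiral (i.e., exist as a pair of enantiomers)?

An octahedron has six vertices in three trans pairs; every non-trans pair is cis.
Each ox is bidentate and must span two cis positions.
Systematic placement gives 4 geometric isomers: NH3 cis (3 arrangements, 2 chiral); NH3 trans.
Of these, 2 lack any improper symmetry element and so occur as enantiomeric pairs, giving 4 + 2 = 6 stereoisomers in total.

2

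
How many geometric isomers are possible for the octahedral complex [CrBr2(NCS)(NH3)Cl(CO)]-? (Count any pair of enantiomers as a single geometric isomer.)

9

Systematic enumeration (placing each ligand type in turn and discarding arrangements equivalent by rotation or reflection) gives 9 geometric isomers.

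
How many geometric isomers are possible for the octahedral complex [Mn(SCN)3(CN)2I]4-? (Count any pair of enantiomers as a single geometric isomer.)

3

An octahedron has six vertices in three trans pairs; every non-trans pair is cis.
Working through the distinct placements yields 3 geometric isomers: SCN mer, CN trans; SCN mer, CN cis; SCN fac, CN cis.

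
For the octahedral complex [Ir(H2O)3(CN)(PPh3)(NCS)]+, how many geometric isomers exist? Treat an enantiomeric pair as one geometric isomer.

4

In an octahedral complex each vertex has one trans partner and four cis neighbours.
Systematic placement gives 4 geometric isomers: H2O mer (3 arrangements); H2O fac (chiral).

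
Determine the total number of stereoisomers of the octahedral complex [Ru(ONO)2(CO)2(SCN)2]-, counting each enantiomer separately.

Systematic placement gives 5 geometric isomers: ONO trans, CO trans, SCN trans; ONO cis, CO trans, SCN cis; ONO cis, CO cis, SCN trans; ONO cis, CO cis, SCN cis (chiral); ONO trans, CO cis, SCN cis.
One of these lacks any improper symmetry element and so occurs as an enantiomeric pair, giving 5 + 1 = 6 stereoisomers in total.

6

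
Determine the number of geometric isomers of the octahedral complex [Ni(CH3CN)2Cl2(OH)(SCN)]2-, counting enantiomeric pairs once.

6

In an octahedral complex each vertex has one trans partner and four cis neighbours.
The distinct arrangements are (6 in all): CH3CN trans, Cl trans; CH3CN trans, Cl cis; CH3CN cis, Cl cis (3 arrangements, 2 chiral); CH3CN cis, Cl trans.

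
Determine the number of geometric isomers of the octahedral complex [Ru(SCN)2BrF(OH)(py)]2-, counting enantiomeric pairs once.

In an octahedral complex each vertex has one trans partner and four cis neighbours.
Exhaustive case analysis gives 9 geometric isomers.

9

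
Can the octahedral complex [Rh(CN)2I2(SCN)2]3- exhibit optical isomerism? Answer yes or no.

The six octahedral sites form three mutually perpendicular trans pairs.
Systematic placement gives 5 geometric isomers: CN trans, I trans, SCN trans; CN trans, I cis, SCN cis; CN cis, I cis, SCN trans; CN cis, I cis, SCN cis (chiral); CN cis, I trans, SCN cis.
One of these lacks any improper symmetry element and so occurs as an enantiomeric pair, giving 5 + 1 = 6 stereoisomers in total.

yes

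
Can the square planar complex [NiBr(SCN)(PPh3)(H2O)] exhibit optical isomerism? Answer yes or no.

no

There are 3 geometric isomers: (Br/PPh3 trans, H2O/SCN trans); (Br/SCN trans, H2O/PPh3 trans); (Br/H2O trans, PPh3/SCN trans).
Each arrangement has an internal mirror plane or centre of symmetry, so none is chiral.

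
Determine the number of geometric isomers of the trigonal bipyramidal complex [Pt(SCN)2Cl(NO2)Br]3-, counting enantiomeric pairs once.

7

Exhaustive case analysis gives 7 geometric isomers.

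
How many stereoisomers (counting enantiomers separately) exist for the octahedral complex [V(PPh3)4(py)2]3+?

An octahedron has six vertices in three trans pairs; every non-trans pair is cis.
Working through the distinct placements yields 2 geometric isomers: py trans; py cis.
Each arrangement has an internal mirror plane or centre of symmetry, so none is chiral.

2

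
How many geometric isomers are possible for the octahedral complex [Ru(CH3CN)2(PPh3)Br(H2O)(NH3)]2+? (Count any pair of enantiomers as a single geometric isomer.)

9

Systematic enumeration (placing each ligand type in turn and discarding arrangements equivalent by rotation or reflection) gives 9 geometric isomers.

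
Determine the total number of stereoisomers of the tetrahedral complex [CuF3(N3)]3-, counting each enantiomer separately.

1

In a tetrahedral complex all four positions are equivalent and every pair of ligands is adjacent — there is no cis/trans distinction.
Only one geometric arrangement is possible.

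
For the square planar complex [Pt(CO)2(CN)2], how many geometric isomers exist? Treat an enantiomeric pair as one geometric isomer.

2

Working through the distinct placements yields 2 geometric isomers: CO cis; CO trans.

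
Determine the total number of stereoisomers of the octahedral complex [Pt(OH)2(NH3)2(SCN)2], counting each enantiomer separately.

The six octahedral sites form three mutually perpendicular trans pairs.
The distinct arrangements are (5 in all): OH trans, NH3 trans, SCN trans; OH cis, NH3 trans, SCN cis; OH cis, NH3 cis, SCN trans; OH cis, NH3 cis, SCN cis (chiral); OH trans, NH3 cis, SCN cis.
One of these lacks any improper symmetry element and so occurs as an enantiomeric pair, giving 5 + 1 = 6 stereoisomers in total.

6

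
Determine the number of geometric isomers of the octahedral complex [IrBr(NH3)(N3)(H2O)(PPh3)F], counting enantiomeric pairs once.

In an octahedral complex each vertex has one trans partner and four cis neighbours.
Placing the ligands in turn and identifying arrangements related by rotation or reflection leaves 15 distinct geometric isomers.

15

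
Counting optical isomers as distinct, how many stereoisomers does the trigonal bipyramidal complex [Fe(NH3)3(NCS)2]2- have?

3

In a trigonal bipyramid the two axial positions differ from the three equatorial ones.
There are 3 geometric isomers: NCS both axial; NCS one axial, one equatorial; NCS both equatorial.
Each arrangement has an internal mirror plane or centre of symmetry, so none is chiral.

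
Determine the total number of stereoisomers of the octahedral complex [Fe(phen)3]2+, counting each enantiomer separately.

An octahedron has six vertices in three trans pairs; every non-trans pair is cis.
Each phen is bidentate and must span two cis positions.
Only one geometric arrangement is possible; it has no improper symmetry element, so it exists as a pair of enantiomers (2 stereoisomers).

2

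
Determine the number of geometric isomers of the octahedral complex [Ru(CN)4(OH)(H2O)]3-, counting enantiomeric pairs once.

2

An octahedron has six vertices in three trans pairs; every non-trans pair is cis.
There are 2 geometric isomers: OH and H2O mutually trans; OH and H2O mutually cis.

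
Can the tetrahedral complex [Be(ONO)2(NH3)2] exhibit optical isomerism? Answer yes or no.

Only one geometric arrangement is possible.

no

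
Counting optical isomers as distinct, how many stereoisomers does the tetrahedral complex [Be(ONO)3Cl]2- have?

1

Only one geometric arrangement is possible.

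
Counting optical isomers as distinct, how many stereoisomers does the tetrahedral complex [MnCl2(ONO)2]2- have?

1

All four vertices of a tetrahedron are equivalent and mutually adjacent, so cis/trans isomerism cannot arise.
Only one geometric arrangement is possible.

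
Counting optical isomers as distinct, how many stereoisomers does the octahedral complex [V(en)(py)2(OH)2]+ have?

4

The six octahedral sites form three mutually perpendicular trans pairs.
Each en is bidentate and must span two cis positions.
There are 3 geometric isomers: py cis, OH trans; py trans, OH cis; py cis, OH cis (chiral).
One of these lacks any improper symmetry element and so occurs as an enantiomeric pair, giving 3 + 1 = 4 stereoisomers in total.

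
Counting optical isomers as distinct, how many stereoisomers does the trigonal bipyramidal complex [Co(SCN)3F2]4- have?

In a trigonal bipyramid the two axial positions differ from the three equatorial ones.
There are 3 geometric isomers: F both axial; F one axial, one equatorial; F both equatorial.
Each arrangement has an internal mirror plane or centre of symmetry, so none is chiral.

3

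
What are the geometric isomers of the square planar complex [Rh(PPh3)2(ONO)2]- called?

In a square planar complex each vertex has one trans partner and two cis neighbours.
Systematic placement gives 2 geometric isomers: PPh3 cis; PPh3 trans.

cis and trans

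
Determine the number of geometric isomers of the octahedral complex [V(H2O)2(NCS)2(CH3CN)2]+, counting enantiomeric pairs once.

In an octahedral complex each vertex has one trans partner and four cis neighbours.
There are 5 geometric isomers: H2O trans, NCS trans, CH3CN trans; H2O cis, NCS cis, CH3CN trans; H2O cis, NCS trans, CH3CN cis; H2O cis, NCS cis, CH3CN cis (chiral); H2O trans, NCS cis, CH3CN cis.

5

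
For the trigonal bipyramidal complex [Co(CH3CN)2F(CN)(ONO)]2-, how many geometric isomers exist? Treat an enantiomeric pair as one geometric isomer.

In a trigonal bipyramid the two axial positions differ from the three equatorial ones.
Placing the ligands in turn and identifying arrangements related by rotation or reflection leaves 7 distinct geometric isomers.

7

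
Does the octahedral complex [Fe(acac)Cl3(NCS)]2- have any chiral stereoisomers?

no

An octahedron has six vertices in three trans pairs; every non-trans pair is cis.
Each acac is bidentate and must span two cis positions.
The distinct arrangements are (2 in all): Cl mer; Cl fac.
Each arrangement has an internal mirror plane or centre of symmetry, so none is chiral.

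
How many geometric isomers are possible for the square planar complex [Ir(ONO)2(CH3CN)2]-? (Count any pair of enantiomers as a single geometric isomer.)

The distinct arrangements are (2 in all): ONO cis; ONO trans.

2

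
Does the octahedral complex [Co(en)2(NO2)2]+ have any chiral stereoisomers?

In an octahedral complex each vertex has one trans partner and four cis neighbours.
Each en is bidentate and must span two cis positions.
The distinct arrangements are (2 in all): NO2 trans; NO2 cis (chiral).
One of these lacks any improper symmetry element and so occurs as an enantiomeric pair, giving 2 + 1 = 3 stereoisomers in total.

yes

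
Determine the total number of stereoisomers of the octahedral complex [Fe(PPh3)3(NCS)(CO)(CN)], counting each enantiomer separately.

The six octahedral sites form three mutually perpendicular trans pairs.
There are 4 geometric isomers: PPh3 mer (3 arrangements); PPh3 fac (chiral).
One of these lacks any improper symmetry element and so occurs as an enantiomeric pair, giving 4 + 1 = 5 stereoisomers in total.

5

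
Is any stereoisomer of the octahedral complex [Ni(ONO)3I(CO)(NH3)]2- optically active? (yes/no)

yes

The six octahedral sites form three mutually perpendicular trans pairs.
There are 4 geometric isomers: ONO mer (3 arrangements); ONO fac (chiral).
One of these lacks any improper symmetry element and so occurs as an enantiomeric pair, giving 4 + 1 = 5 stereoisomers in total.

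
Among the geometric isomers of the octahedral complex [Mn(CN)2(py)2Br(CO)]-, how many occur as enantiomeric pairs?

An octahedron has six vertices in three trans pairs; every non-trans pair is cis.
Systematic placement gives 6 geometric isomers: CN cis, py trans; CN cis, py cis (3 arrangements, 2 chiral); CN trans, py trans; CN trans, py cis.
Of these, 2 lack any improper symmetry element and so occur as enantiomeric pairs, giving 6 + 2 = 8 stereoisomers in total.

2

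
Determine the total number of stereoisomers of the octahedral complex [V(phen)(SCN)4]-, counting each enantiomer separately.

In an octahedral complex each vertex has one trans partner and four cis neighbours.
Each phen is bidentate and must span two cis positions.
Only one geometric arrangement is possible.

1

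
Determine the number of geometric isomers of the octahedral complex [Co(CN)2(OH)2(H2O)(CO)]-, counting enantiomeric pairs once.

The six octahedral sites form three mutually perpendicular trans pairs.
Working through the distinct placements yields 6 geometric isomers: CN trans, OH trans; CN trans, OH cis; CN cis, OH trans; CN cis, OH cis (3 arrangements, 2 chiral).

6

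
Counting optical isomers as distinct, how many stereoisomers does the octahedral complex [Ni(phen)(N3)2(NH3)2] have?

An octahedron has six vertices in three trans pairs; every non-trans pair is cis.
Each phen is bidentate and must span two cis positions.
The distinct arrangements are (3 in all): N3 trans, NH3 cis; N3 cis, NH3 cis (chiral); N3 cis, NH3 trans.
One of these lacks any improper symmetry element and so occurs as an enantiomeric pair, giving 3 + 1 = 4 stereoisomers in total.

4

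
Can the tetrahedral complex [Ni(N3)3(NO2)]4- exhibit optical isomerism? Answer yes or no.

no

In a tetrahedral complex all four positions are equivalent and every pair of ligands is adjacent — there is no cis/trans distinction.
Only one geometric arrangement is possible.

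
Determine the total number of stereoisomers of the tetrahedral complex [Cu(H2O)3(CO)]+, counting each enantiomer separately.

1

Only one geometric arrangement is possible.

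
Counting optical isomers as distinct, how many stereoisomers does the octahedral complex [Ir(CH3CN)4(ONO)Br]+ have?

2

The six octahedral sites form three mutually perpendicular trans pairs.
Systematic placement gives 2 geometric isomers: ONO and Br mutually cis; ONO and Br mutually trans.
Each arrangement has an internal mirror plane or centre of symmetry, so none is chiral.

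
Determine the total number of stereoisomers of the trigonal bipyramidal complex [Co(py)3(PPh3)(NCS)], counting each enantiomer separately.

Working through the distinct placements yields 4 geometric isomers: PPh3 axial, NCS axial; PPh3 equatorial, NCS axial; PPh3 axial, NCS equatorial; PPh3 equatorial, NCS equatorial.
Each arrangement has an internal mirror plane or centre of symmetry, so none is chiral.

4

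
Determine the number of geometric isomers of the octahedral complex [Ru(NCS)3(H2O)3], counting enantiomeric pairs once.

2

The six octahedral sites form three mutually perpendicular trans pairs.
The distinct arrangements are (2 in all): NCS mer; NCS fac.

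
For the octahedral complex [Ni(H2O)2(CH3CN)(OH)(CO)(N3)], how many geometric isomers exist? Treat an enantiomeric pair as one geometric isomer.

Placing the ligands in turn and identifying arrangements related by rotation or reflection leaves 9 distinct geometric isomers.

9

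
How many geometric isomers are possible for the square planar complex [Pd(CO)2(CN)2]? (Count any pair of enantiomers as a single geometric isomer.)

2

Working through the distinct placements yields 2 geometric isomers: CO cis; CO trans.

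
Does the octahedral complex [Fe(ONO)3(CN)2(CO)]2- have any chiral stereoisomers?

no

An octahedron has six vertices in three trans pairs; every non-trans pair is cis.
Systematic placement gives 3 geometric isomers: ONO mer, CN trans; ONO mer, CN cis; ONO fac, CN cis.
Each arrangement has an internal mirror plane or centre of symmetry, so none is chiral.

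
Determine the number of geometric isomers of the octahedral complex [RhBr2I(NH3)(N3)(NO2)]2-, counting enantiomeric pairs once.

9

Placing the ligands in turn and identifying arrangements related by rotation or reflection leaves 9 distinct geometric isomers.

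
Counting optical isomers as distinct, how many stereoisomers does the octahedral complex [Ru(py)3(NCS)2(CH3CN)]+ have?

Working through the distinct placements yields 3 geometric isomers: py mer, NCS cis; py mer, NCS trans; py fac, NCS cis.
Each arrangement has an internal mirror plane or centre of symmetry, so none is chiral.

3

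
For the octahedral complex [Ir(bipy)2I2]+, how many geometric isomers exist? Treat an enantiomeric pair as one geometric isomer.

Each bipy is bidentate and must span two cis positions.
Working through the distinct placements yields 2 geometric isomers: I trans; I cis (chiral).

2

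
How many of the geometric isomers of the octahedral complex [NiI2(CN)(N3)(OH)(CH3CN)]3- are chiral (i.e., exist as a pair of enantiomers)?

6

In an octahedral complex each vertex has one trans partner and four cis neighbours.
Systematic enumeration (placing each ligand type in turn and discarding arrangements equivalent by rotation or reflection) gives 9 geometric isomers.
Of these, 6 lack any improper symmetry element and so occur as enantiomeric pairs, giving 9 + 6 = 15 stereoisomers in total.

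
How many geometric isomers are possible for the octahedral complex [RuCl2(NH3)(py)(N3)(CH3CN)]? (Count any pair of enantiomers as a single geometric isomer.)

9

The six octahedral sites form three mutually perpendicular trans pairs.
Placing the ligands in turn and identifying arrangements related by rotation or reflection leaves 9 distinct geometric isomers.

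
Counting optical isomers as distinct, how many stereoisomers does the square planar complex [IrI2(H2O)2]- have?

In a square planar complex each vertex has one trans partner and two cis neighbours.
The distinct arrangements are (2 in all): I cis; I trans.
Each arrangement has an internal mirror plane or centre of symmetry, so none is chiral.

2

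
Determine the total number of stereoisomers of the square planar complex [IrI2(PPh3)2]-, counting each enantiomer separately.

In a square planar complex each vertex has one trans partner and two cis neighbours.
There are 2 geometric isomers: I cis; I trans.
Each arrangement has an internal mirror plane or centre of symmetry, so none is chiral.

2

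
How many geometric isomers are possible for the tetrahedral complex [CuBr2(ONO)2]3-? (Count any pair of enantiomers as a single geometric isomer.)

1

All four vertices of a tetrahedron are equivalent and mutually adjacent, so cis/trans isomerism cannot arise.
Only one geometric arrangement is possible.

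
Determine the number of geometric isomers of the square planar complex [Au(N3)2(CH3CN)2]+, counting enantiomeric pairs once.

A square has two trans pairs of vertices; adjacent vertices are cis.
Systematic placement gives 2 geometric isomers: N3 cis; N3 trans.

2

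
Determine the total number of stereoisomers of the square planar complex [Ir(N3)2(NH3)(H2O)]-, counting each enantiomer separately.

2

In a square planar complex each vertex has one trans partner and two cis neighbours.
Working through the distinct placements yields 2 geometric isomers: N3 cis; N3 trans.
Each arrangement has an internal mirror plane or centre of symmetry, so none is chiral.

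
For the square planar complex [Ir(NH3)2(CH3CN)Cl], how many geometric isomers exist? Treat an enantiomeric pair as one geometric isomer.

In a square planar complex each vertex has one trans partner and two cis neighbours.
Systematic placement gives 2 geometric isomers: NH3 cis; NH3 trans.

2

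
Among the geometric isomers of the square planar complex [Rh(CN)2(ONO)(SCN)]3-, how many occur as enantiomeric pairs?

Working through the distinct placements yields 2 geometric isomers: CN cis; CN trans.
Each arrangement has an internal mirror plane or centre of symmetry, so none is chiral.

0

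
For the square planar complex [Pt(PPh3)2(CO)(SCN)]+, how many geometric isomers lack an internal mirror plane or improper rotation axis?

0

A square has two trans pairs of vertices; adjacent vertices are cis.
Working through the distinct placements yields 2 geometric isomers: PPh3 cis; PPh3 trans.
Each arrangement has an internal mirror plane or centre of symmetry, so none is chiral.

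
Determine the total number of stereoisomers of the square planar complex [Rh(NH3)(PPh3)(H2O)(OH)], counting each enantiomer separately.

A square has two trans pairs of vertices; adjacent vertices are cis.
There are 3 geometric isomers: (H2O/OH trans, NH3/PPh3 trans); (H2O/PPh3 trans, NH3/OH trans); (H2O/NH3 trans, OH/PPh3 trans).
Each arrangement has an internal mirror plane or centre of symmetry, so none is chiral.

3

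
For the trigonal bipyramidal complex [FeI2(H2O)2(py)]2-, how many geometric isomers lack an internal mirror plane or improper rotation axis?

1

A trigonal bipyramid has two axial and three equatorial sites, which are chemically inequivalent.
Systematic enumeration (placing each ligand type in turn and discarding arrangements equivalent by rotation or reflection) gives 5 geometric isomers.
One of these lacks any improper symmetry element and so occurs as an enantiomeric pair, giving 5 + 1 = 6 stereoisomers in total.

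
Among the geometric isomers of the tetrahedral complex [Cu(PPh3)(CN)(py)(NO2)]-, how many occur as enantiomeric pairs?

1

All four vertices of a tetrahedron are equivalent and mutually adjacent, so cis/trans isomerism cannot arise.
Only one geometric arrangement is possible; it has no improper symmetry element, so it exists as a pair of enantiomers (2 stereoisomers).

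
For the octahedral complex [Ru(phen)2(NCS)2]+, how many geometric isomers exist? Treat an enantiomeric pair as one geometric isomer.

2

The six octahedral sites form three mutually perpendicular trans pairs.
Each phen is bidentate and must span two cis positions.
Systematic placement gives 2 geometric isomers: NCS trans; NCS cis (chiral).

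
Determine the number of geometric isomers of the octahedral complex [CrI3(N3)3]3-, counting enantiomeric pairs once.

2

The six octahedral sites form three mutually perpendicular trans pairs.
The distinct arrangements are (2 in all): I mer; I fac.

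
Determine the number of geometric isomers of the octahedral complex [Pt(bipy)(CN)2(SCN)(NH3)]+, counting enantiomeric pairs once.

4

The six octahedral sites form three mutually perpendicular trans pairs.
Each bipy is bidentate and must span two cis positions.
Working through the distinct placements yields 4 geometric isomers: CN trans; CN cis (3 arrangements, 2 chiral).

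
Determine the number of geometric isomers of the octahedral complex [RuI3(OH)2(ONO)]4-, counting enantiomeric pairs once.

Working through the distinct placements yields 3 geometric isomers: I mer, OH cis; I mer, OH trans; I fac, OH cis.

3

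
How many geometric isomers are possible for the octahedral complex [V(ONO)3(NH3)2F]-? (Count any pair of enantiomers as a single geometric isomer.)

3

In an octahedral complex each vertex has one trans partner and four cis neighbours.
The distinct arrangements are (3 in all): ONO mer, NH3 cis; ONO mer, NH3 trans; ONO fac, NH3 cis.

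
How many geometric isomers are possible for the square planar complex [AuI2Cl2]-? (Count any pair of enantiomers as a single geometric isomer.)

In a square planar complex each vertex has one trans partner and two cis neighbours.
The distinct arrangements are (2 in all): I cis; I trans.

2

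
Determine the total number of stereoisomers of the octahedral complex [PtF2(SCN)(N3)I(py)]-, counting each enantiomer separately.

The six octahedral sites form three mutually perpendicular trans pairs.
Systematic enumeration (placing each ligand type in turn and discarding arrangements equivalent by rotation or reflection) gives 9 geometric isomers.
Of these, 6 lack any improper symmetry element and so occur as enantiomeric pairs, giving 9 + 6 = 15 stereoisomers in total.

15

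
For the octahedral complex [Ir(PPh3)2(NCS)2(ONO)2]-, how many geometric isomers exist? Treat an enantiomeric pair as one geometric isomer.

In an octahedral complex each vertex has one trans partner and four cis neighbours.
There are 5 geometric isomers: PPh3 trans, NCS trans, ONO trans; PPh3 cis, NCS trans, ONO cis; PPh3 trans, NCS cis, ONO cis; PPh3 cis, NCS cis, ONO cis (chiral); PPh3 cis, NCS cis, ONO trans.

5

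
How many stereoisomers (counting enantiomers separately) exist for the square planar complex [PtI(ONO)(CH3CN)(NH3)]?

3

In a square planar complex each vertex has one trans partner and two cis neighbours.
Systematic placement gives 3 geometric isomers: (CH3CN/NH3 trans, I/ONO trans); (CH3CN/ONO trans, I/NH3 trans); (CH3CN/I trans, NH3/ONO trans).
Each arrangement has an internal mirror plane or centre of symmetry, so none is chiral.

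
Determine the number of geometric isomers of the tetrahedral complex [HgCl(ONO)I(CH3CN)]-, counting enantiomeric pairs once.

1

Only one geometric arrangement is possible; it has no improper symmetry element, so it exists as a pair of enantiomers (2 stereoisomers).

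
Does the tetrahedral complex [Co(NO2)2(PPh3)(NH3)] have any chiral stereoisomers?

All four vertices of a tetrahedron are equivalent and mutually adjacent, so cis/trans isomerism cannot arise.
Only one geometric arrangement is possible.

no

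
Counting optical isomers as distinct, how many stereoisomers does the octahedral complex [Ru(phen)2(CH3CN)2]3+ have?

3

An octahedron has six vertices in three trans pairs; every non-trans pair is cis.
Each phen is bidentate and must span two cis positions.
Systematic placement gives 2 geometric isomers: CH3CN trans; CH3CN cis (chiral).
One of these lacks any improper symmetry element and so occurs as an enantiomeric pair, giving 2 + 1 = 3 stereoisomers in total.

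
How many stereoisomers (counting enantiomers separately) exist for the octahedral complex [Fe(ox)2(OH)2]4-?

Each ox is bidentate and must span two cis positions.
The distinct arrangements are (2 in all): OH trans; OH cis (chiral).
One of these lacks any improper symmetry element and so occurs as an enantiomeric pair, giving 2 + 1 = 3 stereoisomers in total.

3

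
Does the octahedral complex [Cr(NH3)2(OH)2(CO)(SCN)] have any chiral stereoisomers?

There are 6 geometric isomers: NH3 cis, OH cis (3 arrangements, 2 chiral); NH3 cis, OH trans; NH3 trans, OH cis; NH3 trans, OH trans.
Of these, 2 lack any improper symmetry element and so occur as enantiomeric pairs, giving 6 + 2 = 8 stereoisomers in total.

yes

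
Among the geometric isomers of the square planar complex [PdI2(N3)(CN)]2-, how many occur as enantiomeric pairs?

0

A square has two trans pairs of vertices; adjacent vertices are cis.
There are 2 geometric isomers: I cis; I trans.
Each arrangement has an internal mirror plane or centre of symmetry, so none is chiral.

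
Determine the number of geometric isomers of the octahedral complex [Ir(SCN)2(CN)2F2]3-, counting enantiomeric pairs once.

There are 5 geometric isomers: SCN trans, CN trans, F trans; SCN cis, CN trans, F cis; SCN trans, CN cis, F cis; SCN cis, CN cis, F cis (chiral); SCN cis, CN cis, F trans.

5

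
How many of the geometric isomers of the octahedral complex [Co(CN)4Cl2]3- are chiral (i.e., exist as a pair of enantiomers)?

0

The six octahedral sites form three mutually perpendicular trans pairs.
Systematic placement gives 2 geometric isomers: Cl trans; Cl cis.
Each arrangement has an internal mirror plane or centre of symmetry, so none is chiral.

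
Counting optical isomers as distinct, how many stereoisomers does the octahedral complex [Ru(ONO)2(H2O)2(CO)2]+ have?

6

The six octahedral sites form three mutually perpendicular trans pairs.
The distinct arrangements are (5 in all): ONO trans, H2O trans, CO trans; ONO cis, H2O cis, CO trans; ONO trans, H2O cis, CO cis; ONO cis, H2O cis, CO cis (chiral); ONO cis, H2O trans, CO cis.
One of these lacks any improper symmetry element and so occurs as an enantiomeric pair, giving 5 + 1 = 6 stereoisomers in total.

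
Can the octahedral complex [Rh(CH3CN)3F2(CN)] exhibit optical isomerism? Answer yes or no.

no

Systematic placement gives 3 geometric isomers: CH3CN mer, F trans; CH3CN mer, F cis; CH3CN fac, F cis.
Each arrangement has an internal mirror plane or centre of symmetry, so none is chiral.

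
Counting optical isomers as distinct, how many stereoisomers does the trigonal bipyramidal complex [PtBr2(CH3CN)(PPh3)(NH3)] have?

10

In a trigonal bipyramid the two axial positions differ from the three equatorial ones.
Systematic enumeration (placing each ligand type in turn and discarding arrangements equivalent by rotation or reflection) gives 7 geometric isomers.
Of these, 3 lack any improper symmetry element and so occur as enantiomeric pairs, giving 7 + 3 = 10 stereoisomers in total.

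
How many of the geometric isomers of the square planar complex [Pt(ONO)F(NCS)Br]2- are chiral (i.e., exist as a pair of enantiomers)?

There are 3 geometric isomers: (Br/NCS trans, F/ONO trans); (Br/ONO trans, F/NCS trans); (Br/F trans, NCS/ONO trans).
Each arrangement has an internal mirror plane or centre of symmetry, so none is chiral.

0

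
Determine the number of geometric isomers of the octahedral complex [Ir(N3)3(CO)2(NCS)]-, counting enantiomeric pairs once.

3

Working through the distinct placements yields 3 geometric isomers: N3 mer, CO trans; N3 fac, CO cis; N3 mer, CO cis.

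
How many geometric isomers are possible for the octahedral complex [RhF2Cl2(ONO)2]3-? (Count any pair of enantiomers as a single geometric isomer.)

5

In an octahedral complex each vertex has one trans partner and four cis neighbours.
There are 5 geometric isomers: F trans, Cl trans, ONO trans; F cis, Cl trans, ONO cis; F cis, Cl cis, ONO trans; F cis, Cl cis, ONO cis (chiral); F trans, Cl cis, ONO cis.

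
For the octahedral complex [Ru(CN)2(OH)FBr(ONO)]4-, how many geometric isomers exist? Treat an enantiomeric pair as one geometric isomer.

9

An octahedron has six vertices in three trans pairs; every non-trans pair is cis.
Exhaustive case analysis gives 9 geometric isomers.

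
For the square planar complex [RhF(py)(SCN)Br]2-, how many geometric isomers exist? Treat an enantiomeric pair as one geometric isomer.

3

In a square planar complex each vertex has one trans partner and two cis neighbours.
Systematic placement gives 3 geometric isomers: (Br/SCN trans, F/py trans); (Br/py trans, F/SCN trans); (Br/F trans, SCN/py trans).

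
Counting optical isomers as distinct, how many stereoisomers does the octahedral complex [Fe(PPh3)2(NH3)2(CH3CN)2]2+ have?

6

In an octahedral complex each vertex has one trans partner and four cis neighbours.
The distinct arrangements are (5 in all): PPh3 trans, NH3 trans, CH3CN trans; PPh3 cis, NH3 cis, CH3CN trans; PPh3 trans, NH3 cis, CH3CN cis; PPh3 cis, NH3 cis, CH3CN cis (chiral); PPh3 cis, NH3 trans, CH3CN cis.
One of these lacks any improper symmetry element and so occurs as an enantiomeric pair, giving 5 + 1 = 6 stereoisomers in total.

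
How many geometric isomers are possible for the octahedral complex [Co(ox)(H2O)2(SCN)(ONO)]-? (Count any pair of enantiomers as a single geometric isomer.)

4

In an octahedral complex each vertex has one trans partner and four cis neighbours.
Each ox is bidentate and must span two cis positions.
There are 4 geometric isomers: H2O trans; H2O cis (3 arrangements, 2 chiral).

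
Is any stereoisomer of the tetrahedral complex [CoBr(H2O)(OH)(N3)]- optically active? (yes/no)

yes

All four vertices of a tetrahedron are equivalent and mutually adjacent, so cis/trans isomerism cannot arise.
Only one geometric arrangement is possible; it has no improper symmetry element, so it exists as a pair of enantiomers (2 stereoisomers).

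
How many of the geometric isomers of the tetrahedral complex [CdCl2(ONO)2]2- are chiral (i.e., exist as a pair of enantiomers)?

In a tetrahedral complex all four positions are equivalent and every pair of ligands is adjacent — there is no cis/trans distinction.
Only one geometric arrangement is possible.

0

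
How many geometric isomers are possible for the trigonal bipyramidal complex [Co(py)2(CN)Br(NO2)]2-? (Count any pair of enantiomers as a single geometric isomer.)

7

A trigonal bipyramid has two axial and three equatorial sites, which are chemically inequivalent.
Systematic enumeration (placing each ligand type in turn and discarding arrangements equivalent by rotation or reflection) gives 7 geometric isomers.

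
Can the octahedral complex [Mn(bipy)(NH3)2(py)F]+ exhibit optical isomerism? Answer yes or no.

Each bipy is bidentate and must span two cis positions.
Systematic placement gives 4 geometric isomers: NH3 cis (3 arrangements, 2 chiral); NH3 trans.
Of these, 2 lack any improper symmetry element and so occur as enantiomeric pairs, giving 4 + 2 = 6 stereoisomers in total.

yes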